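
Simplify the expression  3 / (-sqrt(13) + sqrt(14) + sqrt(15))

Group as (sqrt(14) + sqrt(15)) - sqrt(13); multiply by (sqrt(14) + sqrt(15)) + sqrt(13), then rationalise the remaining surd.

(-24*sqrt(13) + 18*sqrt(15) + 21*sqrt(14) + 3*sqrt(2730))/292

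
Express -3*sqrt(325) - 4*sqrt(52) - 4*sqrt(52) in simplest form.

3*sqrt(325) = 15*sqrt(13); 4*sqrt(52) = 8*sqrt(13); 4*sqrt(52) = 8*sqrt(13)
Combine: (-15 - 8 - 8)·sqrt(13) = -31*sqrt(13)

-31*sqrt(13)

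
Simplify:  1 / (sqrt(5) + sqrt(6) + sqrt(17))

(-sqrt(510) - 3*sqrt(17) + 8*sqrt(6) + 9*sqrt(5))/42

Group as (sqrt(6) + sqrt(17)) + sqrt(5); multiply by (sqrt(6) + sqrt(17)) - sqrt(5), then rationalise the remaining surd.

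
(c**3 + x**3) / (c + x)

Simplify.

c**2 - c*x + x**2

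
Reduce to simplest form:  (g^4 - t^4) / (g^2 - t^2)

Difference of fourth powers: factor out (g^2 - t^2).

g^2 + t^2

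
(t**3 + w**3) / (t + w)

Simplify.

Factor as (a+b)(a**2-ab+b**2) with a=w, b=t.

t**2 - t*w + w**2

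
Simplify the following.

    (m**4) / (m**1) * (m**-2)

Quotient: m**3
Multiply by (m**-2): add exponents.

m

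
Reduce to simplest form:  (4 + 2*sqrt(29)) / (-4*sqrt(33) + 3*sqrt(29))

(-8*sqrt(957) - 174 - 16*sqrt(33) - 12*sqrt(29))/267

Multiply numerator and denominator by 3*sqrt(29) + 4*sqrt(33).
Denominator becomes -267; numerator becomes 12*sqrt(29) + 16*sqrt(33) + 174 + 8*sqrt(957).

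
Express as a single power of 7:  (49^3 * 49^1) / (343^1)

49^3 = 7^6; 49^1 = 7^2; 343^1 = 7^3
Combine exponents: 7^5

7^5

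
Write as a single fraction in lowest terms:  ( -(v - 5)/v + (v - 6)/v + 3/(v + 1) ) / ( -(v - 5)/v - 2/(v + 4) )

Numerator: -(v - 5)/v + (v - 6)/v + 3/(v + 1) = (2*v - 1)/(v² + v)
Denominator: -(v - 5)/v - 2/(v + 4) = (-v² - v + 20)/(v² + 4*v)
Divide: ((2*v - 1)/(v² + v)) · ((v² + 4*v)/(-v² - v + 20)) = (-2*v² - 7*v + 4)/(v³ + 2*v² - 19*v - 20)

(-2*v² - 7*v + 4)/(v³ + 2*v² - 19*v - 20)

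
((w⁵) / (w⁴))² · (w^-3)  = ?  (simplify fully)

1/w

Inside the bracket: w¹
Raise to the power 2: w²
Multiply by (w^-3): add exponents.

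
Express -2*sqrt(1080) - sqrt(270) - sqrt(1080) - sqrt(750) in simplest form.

2*sqrt(1080) = 12*sqrt(30); sqrt(270) = 3*sqrt(30); sqrt(1080) = 6*sqrt(30); sqrt(750) = 5*sqrt(30)
Combine: (-12 - 3 - 6 - 5)·sqrt(30) = -26*sqrt(30)

-26*sqrt(30)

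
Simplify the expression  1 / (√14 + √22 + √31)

(-4*√2387 + 5*√31 + 23*√22 + 39*√14)/1207

Group as (√14 + √22) + √31; multiply by (√14 + √22) - √31, then rationalise the remaining surd.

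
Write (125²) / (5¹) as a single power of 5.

125² = 5^6; 5¹ = 5^1
Combine exponents: 5^5

5^5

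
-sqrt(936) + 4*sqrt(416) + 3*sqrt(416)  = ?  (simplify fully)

sqrt(936) = 6*sqrt(26); 4*sqrt(416) = 16*sqrt(26); 3*sqrt(416) = 12*sqrt(26)
Combine: (-6 + 16 + 12)·sqrt(26) = 22*sqrt(26)

22*sqrt(26)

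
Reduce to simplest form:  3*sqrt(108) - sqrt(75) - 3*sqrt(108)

3*sqrt(108) = 18*sqrt(3); sqrt(75) = 5*sqrt(3); 3*sqrt(108) = 18*sqrt(3)
Combine: (18 - 5 - 18)·sqrt(3) = -5*sqrt(3)

-5*sqrt(3)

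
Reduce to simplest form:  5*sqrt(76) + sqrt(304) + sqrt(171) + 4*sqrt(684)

41*sqrt(19)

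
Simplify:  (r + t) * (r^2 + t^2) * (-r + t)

Pair the conjugate factors: (t+r)(t-r) = -r^2 + t^2, then repeat with the next factor.

-r^4 + t^4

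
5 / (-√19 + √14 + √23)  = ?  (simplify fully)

Group as (√14 + √23) - √19; multiply by (√14 + √23) + √19, then rationalise the remaining surd.

(-45*√19 + 25*√23 + 70*√14 + 5*√6118)/482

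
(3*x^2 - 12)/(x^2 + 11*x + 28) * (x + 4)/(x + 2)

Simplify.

Factor: 3*x^2 - 12 = 3*(x + 2)*(x - 2);  x^2 + 11*x + 28 = (x + 7)*(x + 4)
Cancel the common factors (x + 2), (x + 4).

(3*x - 6)/(x + 7)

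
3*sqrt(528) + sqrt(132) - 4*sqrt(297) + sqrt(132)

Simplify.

4*sqrt(33)

3*sqrt(528) = 12*sqrt(33); sqrt(132) = 2*sqrt(33); 4*sqrt(297) = 12*sqrt(33); sqrt(132) = 2*sqrt(33)
Combine: (12 + 2 - 12 + 2)·sqrt(33) = 4*sqrt(33)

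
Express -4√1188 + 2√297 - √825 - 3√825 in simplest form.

-38*√33

4√1188 = 24*√33; 2√297 = 6*√33; √825 = 5*√33; 3√825 = 15*√33
Combine: (-24 + 6 - 5 - 15)·√33 = -38*√33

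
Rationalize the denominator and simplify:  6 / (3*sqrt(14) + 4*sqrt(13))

Multiply numerator and denominator by -3*sqrt(14) + 4*sqrt(13).
Denominator becomes 82; numerator becomes -18*sqrt(14) + 24*sqrt(13).

(-9*sqrt(14) + 12*sqrt(13))/41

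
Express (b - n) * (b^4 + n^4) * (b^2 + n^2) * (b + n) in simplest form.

b^8 - n^8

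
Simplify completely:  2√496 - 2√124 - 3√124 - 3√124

2√496 = 8*√31; 2√124 = 4*√31; 3√124 = 6*√31; 3√124 = 6*√31
Combine: (8 - 4 - 6 - 6)·√31 = -8*√31

-8*√31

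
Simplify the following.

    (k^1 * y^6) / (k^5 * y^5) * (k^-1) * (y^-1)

k^(-5)

Quotient: (k^-4) * y^1
Multiply by (k^-1) * (y^-1): add exponents.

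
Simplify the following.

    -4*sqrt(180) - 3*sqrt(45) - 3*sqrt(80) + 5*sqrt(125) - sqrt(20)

-22*sqrt(5)

4*sqrt(180) = 24*sqrt(5); 3*sqrt(45) = 9*sqrt(5); 3*sqrt(80) = 12*sqrt(5); 5*sqrt(125) = 25*sqrt(5); sqrt(20) = 2*sqrt(5)
Combine: (-24 - 9 - 12 + 25 - 2)·sqrt(5) = -22*sqrt(5)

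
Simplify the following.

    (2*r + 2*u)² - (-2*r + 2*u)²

16*r*u

Write as f((2*u),(2*r)) - f((2*u),-(2*r)) and expand.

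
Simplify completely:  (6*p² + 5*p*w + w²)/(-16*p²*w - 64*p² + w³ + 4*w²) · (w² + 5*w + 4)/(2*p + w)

Factor: 6*p² + 5*p*w + w² = (3*p + w)·(2*p + w);  -16*p²*w - 64*p² + w³ + 4*w² = (-4*p + w)·(w + 4)·(4*p + w);  w² + 5*w + 4 = (w + 4)·(w + 1)
Cancel the common factors (w + 4), (2*p + w).

(-3*p*w - 3*p - w² - w)/(16*p² - w²)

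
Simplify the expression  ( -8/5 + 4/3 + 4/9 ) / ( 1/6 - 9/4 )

-32/375

Numerator: -8/5 + 4/3 + 4/9 = 8/45
Denominator: 1/6 - 9/4 = -25/12
Divide: (8/45) · (-12/25) = -32/375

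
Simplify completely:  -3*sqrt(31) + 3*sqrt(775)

12*sqrt(31)

3*sqrt(31) = 3*sqrt(31); 3*sqrt(775) = 15*sqrt(31)
Combine: (-3 + 15)·sqrt(31) = 12*sqrt(31)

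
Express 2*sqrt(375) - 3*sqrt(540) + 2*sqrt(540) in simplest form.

4*sqrt(15)

2*sqrt(375) = 10*sqrt(15); 3*sqrt(540) = 18*sqrt(15); 2*sqrt(540) = 12*sqrt(15)
Combine: (10 - 18 + 12)·sqrt(15) = 4*sqrt(15)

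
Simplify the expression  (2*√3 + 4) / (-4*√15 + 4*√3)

(-2*√15 - 3*√5 - 2*√3 - 3)/24

Multiply numerator and denominator by 4*√3 + 4*√15.
Denominator becomes -192; numerator becomes 24 + 16*√3 + 24*√5 + 16*√15.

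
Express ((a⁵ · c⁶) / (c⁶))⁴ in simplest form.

a^20

Inside the bracket: a⁵
Raise to the power 4: a^20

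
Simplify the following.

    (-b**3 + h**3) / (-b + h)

b**2 + b*h + h**2

h**3 - b**3 = (-b + h)(b**2 + b*h + h**2).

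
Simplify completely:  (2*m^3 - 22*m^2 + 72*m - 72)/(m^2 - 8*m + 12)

2*m - 6

Factor: 2*m^3 - 22*m^2 + 72*m - 72 = 2*(m - 3)*(m - 2)*(m - 6);  m^2 - 8*m + 12 = (m - 6)*(m - 2)
Cancel the common factors (m - 2), (m - 6).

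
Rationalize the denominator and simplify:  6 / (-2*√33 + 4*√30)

(√33 + 2*√30)/29

Multiply numerator and denominator by 2*√33 + 4*√30.
Denominator becomes 348; numerator becomes 12*√33 + 24*√30.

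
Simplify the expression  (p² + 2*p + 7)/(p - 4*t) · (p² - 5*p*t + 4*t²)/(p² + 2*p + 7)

Factor: p² - 5*p*t + 4*t² = (p - 4*t)·(p - t)
Cancel the common factors (p² + 2*p + 7), (p - 4*t).

p - t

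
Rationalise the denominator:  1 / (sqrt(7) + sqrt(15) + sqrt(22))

Group as (sqrt(15) + sqrt(22)) + sqrt(7); multiply by (sqrt(15) + sqrt(22)) - sqrt(7), then rationalise the remaining surd.

(-sqrt(2310) + 7*sqrt(15) + 15*sqrt(7))/210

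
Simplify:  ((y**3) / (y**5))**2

y**(-4)

Inside the bracket: (y**-2)
Raise to the power 2: (y**-4)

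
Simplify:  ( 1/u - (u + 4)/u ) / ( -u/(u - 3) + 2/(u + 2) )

Numerator: 1/u - (u + 4)/u = (-u - 3)/u
Denominator: -u/(u - 3) + 2/(u + 2) = (-u^2 - 6)/(u^2 - u - 6)
Divide: ((-u - 3)/u) · ((u^2 - u - 6)/(-u^2 - 6)) = (u^3 + 2*u^2 - 9*u - 18)/(u^3 + 6*u)

(u^3 + 2*u^2 - 9*u - 18)/(u^3 + 6*u)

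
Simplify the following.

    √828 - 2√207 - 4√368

√828 = 6*√23; 2√207 = 6*√23; 4√368 = 16*√23
Combine: (6 - 6 - 16)·√23 = -16*√23

-16*√23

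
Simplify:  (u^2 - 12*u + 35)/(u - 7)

u - 5

Factor: u^2 - 12*u + 35 = (u - 5)*(u - 7)
Cancel the common factor (u - 7).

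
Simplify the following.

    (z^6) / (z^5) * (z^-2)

Quotient: z^1
Multiply by (z^-2): add exponents.

1/z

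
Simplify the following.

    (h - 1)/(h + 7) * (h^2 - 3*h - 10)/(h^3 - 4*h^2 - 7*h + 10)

Factor: h^2 - 3*h - 10 = (h - 5)*(h + 2);  h^3 - 4*h^2 - 7*h + 10 = (h - 1)*(h - 5)*(h + 2)
Cancel the common factors (h + 2), (h - 1), (h - 5).

1/(h + 7)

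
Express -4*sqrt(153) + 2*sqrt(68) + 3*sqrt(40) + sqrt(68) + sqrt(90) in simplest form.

4*sqrt(153) = 12*sqrt(17); 2*sqrt(68) = 4*sqrt(17); 3*sqrt(40) = 6*sqrt(10); sqrt(68) = 2*sqrt(17); sqrt(90) = 3*sqrt(10)

-6*sqrt(17) + 9*sqrt(10)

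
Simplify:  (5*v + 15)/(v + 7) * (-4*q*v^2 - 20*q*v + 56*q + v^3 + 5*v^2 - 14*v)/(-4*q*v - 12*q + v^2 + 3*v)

5*v - 10

Factor: 5*v + 15 = 5*(v + 3);  -4*q*v^2 - 20*q*v + 56*q + v^3 + 5*v^2 - 14*v = (-4*q + v)*(v - 2)*(v + 7);  -4*q*v - 12*q + v^2 + 3*v = (v + 3)*(-4*q + v)
Cancel the common factors (v + 3), (v + 7), (-4*q + v).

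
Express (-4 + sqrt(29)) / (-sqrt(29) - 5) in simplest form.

(-49 + 9*sqrt(29))/4

Multiply numerator and denominator by -5 + sqrt(29).
Denominator becomes -4; numerator becomes -9*sqrt(29) + 49.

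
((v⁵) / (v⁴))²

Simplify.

v²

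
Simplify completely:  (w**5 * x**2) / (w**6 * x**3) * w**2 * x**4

w*x**3

Quotient: (w**-1) * (x**-1)
Multiply by w**2 * x**4: add exponents.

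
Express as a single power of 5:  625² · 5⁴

5^12

625² = 5^8; 5⁴ = 5^4
Combine exponents: 5^12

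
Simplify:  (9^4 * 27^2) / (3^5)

9^4 = 3^8; 27^2 = 3^6; 3^5 = 3^5
Combine exponents: 3^9

3^9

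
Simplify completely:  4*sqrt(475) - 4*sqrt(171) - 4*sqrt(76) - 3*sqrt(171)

4*sqrt(475) = 20*sqrt(19); 4*sqrt(171) = 12*sqrt(19); 4*sqrt(76) = 8*sqrt(19); 3*sqrt(171) = 9*sqrt(19)
Combine: (20 - 12 - 8 - 9)·sqrt(19) = -9*sqrt(19)

-9*sqrt(19)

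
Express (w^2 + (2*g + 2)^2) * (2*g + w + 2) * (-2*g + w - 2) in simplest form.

Pair the conjugate factors: (w+(2*g + 2))(w-(2*g + 2)) = -4*g^2 - 8*g + w^2 - 4, then repeat with the next factor.

-16*g^4 - 64*g^3 - 96*g^2 - 64*g + w^4 - 16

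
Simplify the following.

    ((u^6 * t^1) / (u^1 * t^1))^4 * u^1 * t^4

t^4*u^21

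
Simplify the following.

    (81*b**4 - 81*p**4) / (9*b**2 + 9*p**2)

9*b**2 - 9*p**2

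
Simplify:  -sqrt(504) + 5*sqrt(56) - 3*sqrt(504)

sqrt(504) = 6*sqrt(14); 5*sqrt(56) = 10*sqrt(14); 3*sqrt(504) = 18*sqrt(14)
Combine: (-6 + 10 - 18)·sqrt(14) = -14*sqrt(14)

-14*sqrt(14)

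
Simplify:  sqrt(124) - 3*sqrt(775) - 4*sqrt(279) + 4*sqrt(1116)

-sqrt(31)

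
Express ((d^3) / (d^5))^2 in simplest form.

d^(-4)

Inside the bracket: (d^-2)
Raise to the power 2: (d^-4)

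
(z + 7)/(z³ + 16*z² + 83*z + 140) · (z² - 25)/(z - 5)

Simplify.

1/(z + 4)

Factor: z³ + 16*z² + 83*z + 140 = (z + 5)·(z + 4)·(z + 7);  z² - 25 = (z + 5)·(z - 5)
Cancel the common factors (z + 7), (z + 5), (z - 5).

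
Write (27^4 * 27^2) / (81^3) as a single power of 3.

3^6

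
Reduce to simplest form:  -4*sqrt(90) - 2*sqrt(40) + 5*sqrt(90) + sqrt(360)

5*sqrt(10)

4*sqrt(90) = 12*sqrt(10); 2*sqrt(40) = 4*sqrt(10); 5*sqrt(90) = 15*sqrt(10); sqrt(360) = 6*sqrt(10)
Combine: (-12 - 4 + 15 + 6)·sqrt(10) = 5*sqrt(10)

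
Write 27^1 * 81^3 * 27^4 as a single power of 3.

3^27

27^1 = 3^3; 81^3 = 3^12; 27^4 = 3^12
Combine exponents: 3^27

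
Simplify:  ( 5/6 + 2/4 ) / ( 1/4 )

16/3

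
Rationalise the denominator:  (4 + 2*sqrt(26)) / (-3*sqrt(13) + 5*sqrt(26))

Multiply numerator and denominator by 3*sqrt(13) + 5*sqrt(26).
Denominator becomes 533; numerator becomes 12*sqrt(13) + 20*sqrt(26) + 78*sqrt(2) + 260.

(12*sqrt(13) + 20*sqrt(26) + 78*sqrt(2) + 260)/533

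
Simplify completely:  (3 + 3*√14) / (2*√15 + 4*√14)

(-3*√210 - 3*√15 + 6*√14 + 84)/82

Multiply numerator and denominator by -2*√15 + 4*√14.
Denominator becomes 164; numerator becomes -6*√210 - 6*√15 + 12*√14 + 168.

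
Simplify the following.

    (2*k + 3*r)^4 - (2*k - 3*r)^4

Only the odd-power cross terms survive.

192*k^3*r + 432*k*r^3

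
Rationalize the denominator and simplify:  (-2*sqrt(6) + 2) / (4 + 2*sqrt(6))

(-8 + 3*sqrt(6))/2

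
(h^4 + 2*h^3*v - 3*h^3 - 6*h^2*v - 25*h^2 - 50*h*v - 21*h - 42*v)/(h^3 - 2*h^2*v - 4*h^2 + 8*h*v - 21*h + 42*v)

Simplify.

Factor: h^4 + 2*h^3*v - 3*h^3 - 6*h^2*v - 25*h^2 - 50*h*v - 21*h - 42*v = (h + 3)*(h - 7)*(h + 2*v)*(h + 1);  h^3 - 2*h^2*v - 4*h^2 + 8*h*v - 21*h + 42*v = (h - 2*v)*(h + 3)*(h - 7)
Cancel the common factors (h + 3), (h - 7).

(-h^2 - 2*h*v - h - 2*v)/(-h + 2*v)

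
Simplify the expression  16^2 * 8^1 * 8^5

2^26

16^2 = 2^8; 8^1 = 2^3; 8^5 = 2^15
Combine exponents: 2^26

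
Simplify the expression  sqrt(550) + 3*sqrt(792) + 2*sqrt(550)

sqrt(550) = 5*sqrt(22); 3*sqrt(792) = 18*sqrt(22); 2*sqrt(550) = 10*sqrt(22)
Combine: (5 + 18 + 10)·sqrt(22) = 33*sqrt(22)

33*sqrt(22)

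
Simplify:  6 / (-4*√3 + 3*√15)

Multiply numerator and denominator by 4*√3 + 3*√15.
Denominator becomes 87; numerator becomes 24*√3 + 18*√15.

(8*√3 + 6*√15)/29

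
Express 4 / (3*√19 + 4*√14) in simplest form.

(-12*√19 + 16*√14)/53

Multiply numerator and denominator by -4*√14 + 3*√19.
Denominator becomes -53; numerator becomes -16*√14 + 12*√19.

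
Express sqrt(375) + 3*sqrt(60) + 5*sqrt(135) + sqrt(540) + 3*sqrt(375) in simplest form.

sqrt(375) = 5*sqrt(15); 3*sqrt(60) = 6*sqrt(15); 5*sqrt(135) = 15*sqrt(15); sqrt(540) = 6*sqrt(15); 3*sqrt(375) = 15*sqrt(15)
Combine: (5 + 6 + 15 + 6 + 15)·sqrt(15) = 47*sqrt(15)

47*sqrt(15)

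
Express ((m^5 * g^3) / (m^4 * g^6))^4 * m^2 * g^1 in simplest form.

Inside the bracket: m^1 * (g^-3)
Raise to the power 4: m^4 * (g^-12)
Multiply by m^2 * g^1: add exponents.

m^6/g^11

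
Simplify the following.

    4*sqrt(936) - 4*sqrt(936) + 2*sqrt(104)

4*sqrt(26)

4*sqrt(936) = 24*sqrt(26); 4*sqrt(936) = 24*sqrt(26); 2*sqrt(104) = 4*sqrt(26)
Combine: (24 - 24 + 4)·sqrt(26) = 4*sqrt(26)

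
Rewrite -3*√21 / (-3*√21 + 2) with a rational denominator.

Multiply numerator and denominator by 2 + 3*√21.
Denominator becomes -185; numerator becomes -189 - 6*√21.

(6*√21 + 189)/185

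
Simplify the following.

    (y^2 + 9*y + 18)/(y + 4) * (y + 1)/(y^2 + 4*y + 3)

(y + 6)/(y + 4)

Factor: y^2 + 9*y + 18 = (y + 6)*(y + 3);  y^2 + 4*y + 3 = (y + 3)*(y + 1)
Cancel the common factors (y + 3), (y + 1).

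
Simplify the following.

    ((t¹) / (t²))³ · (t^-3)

Inside the bracket: (t^-1)
Raise to the power 3: (t^-3)
Multiply by (t^-3): add exponents.

t^(-6)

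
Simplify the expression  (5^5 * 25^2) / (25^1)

5^7

5^5 = 5^5; 25^2 = 5^4; 25^1 = 5^2
Combine exponents: 5^7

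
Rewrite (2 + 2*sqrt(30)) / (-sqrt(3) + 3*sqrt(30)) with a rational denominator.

(2*sqrt(3) + 6*sqrt(10) + 6*sqrt(30) + 180)/267

Multiply numerator and denominator by sqrt(3) + 3*sqrt(30).
Denominator becomes 267; numerator becomes 2*sqrt(3) + 6*sqrt(10) + 6*sqrt(30) + 180.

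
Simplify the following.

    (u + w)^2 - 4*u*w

Expand the square and combine the 4*u*w term.

(u - w)^2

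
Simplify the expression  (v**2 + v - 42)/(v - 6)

Factor: v**2 + v - 42 = (v - 6)*(v + 7)
Cancel the common factor (v - 6).

v + 7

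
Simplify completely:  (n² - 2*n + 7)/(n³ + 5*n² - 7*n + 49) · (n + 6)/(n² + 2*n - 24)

1/(n² + 3*n - 28)

Factor: n³ + 5*n² - 7*n + 49 = (n + 7)·(n² - 2*n + 7);  n² + 2*n - 24 = (n + 6)·(n - 4)
Cancel the common factors (n² - 2*n + 7), (n + 6).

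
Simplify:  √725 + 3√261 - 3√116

√725 = 5*√29; 3√261 = 9*√29; 3√116 = 6*√29
Combine: (5 + 9 - 6)·√29 = 8*√29

8*√29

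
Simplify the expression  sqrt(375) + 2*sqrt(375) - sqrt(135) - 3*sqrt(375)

sqrt(375) = 5*sqrt(15); 2*sqrt(375) = 10*sqrt(15); sqrt(135) = 3*sqrt(15); 3*sqrt(375) = 15*sqrt(15)
Combine: (5 + 10 - 3 - 15)·sqrt(15) = -3*sqrt(15)

-3*sqrt(15)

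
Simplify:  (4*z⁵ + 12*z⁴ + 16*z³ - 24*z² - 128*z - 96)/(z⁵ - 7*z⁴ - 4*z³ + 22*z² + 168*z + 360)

Factor: 4*z⁵ + 12*z⁴ + 16*z³ - 24*z² - 128*z - 96 = 4·(z + 1)·(z² + 2*z + 6)·(z - 2)·(z + 2);  z⁵ - 7*z⁴ - 4*z³ + 22*z² + 168*z + 360 = (z - 6)·(z + 2)·(z² + 2*z + 6)·(z - 5)
Cancel the common factors (z² + 2*z + 6), (z + 2).

(4*z² - 4*z - 8)/(z² - 11*z + 30)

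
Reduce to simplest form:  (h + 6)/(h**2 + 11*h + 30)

Factor: h**2 + 11*h + 30 = (h + 5)*(h + 6)
Cancel the common factor (h + 6).

1/(h + 5)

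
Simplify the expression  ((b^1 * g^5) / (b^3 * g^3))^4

g^8/b^8

Inside the bracket: (b^-2) * g^2
Raise to the power 4: (b^-8) * g^8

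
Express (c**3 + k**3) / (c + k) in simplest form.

c**2 - c*k + k**2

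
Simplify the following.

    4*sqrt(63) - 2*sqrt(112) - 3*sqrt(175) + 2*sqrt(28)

-7*sqrt(7)

4*sqrt(63) = 12*sqrt(7); 2*sqrt(112) = 8*sqrt(7); 3*sqrt(175) = 15*sqrt(7); 2*sqrt(28) = 4*sqrt(7)
Combine: (12 - 8 - 15 + 4)·sqrt(7) = -7*sqrt(7)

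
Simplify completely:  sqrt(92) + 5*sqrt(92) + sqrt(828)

sqrt(92) = 2*sqrt(23); 5*sqrt(92) = 10*sqrt(23); sqrt(828) = 6*sqrt(23)
Combine: (2 + 10 + 6)·sqrt(23) = 18*sqrt(23)

18*sqrt(23)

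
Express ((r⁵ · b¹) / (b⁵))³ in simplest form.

Inside the bracket: r⁵ · (b^-4)
Raise to the power 3: r^15 · (b^-12)

r^15/b^12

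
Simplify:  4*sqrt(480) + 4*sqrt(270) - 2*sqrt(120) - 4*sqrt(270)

12*sqrt(30)

4*sqrt(480) = 16*sqrt(30); 4*sqrt(270) = 12*sqrt(30); 2*sqrt(120) = 4*sqrt(30); 4*sqrt(270) = 12*sqrt(30)
Combine: (16 + 12 - 4 - 12)·sqrt(30) = 12*sqrt(30)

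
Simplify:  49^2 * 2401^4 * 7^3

7^23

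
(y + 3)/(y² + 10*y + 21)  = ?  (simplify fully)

Factor: y² + 10*y + 21 = (y + 3)·(y + 7)
Cancel the common factor (y + 3).

1/(y + 7)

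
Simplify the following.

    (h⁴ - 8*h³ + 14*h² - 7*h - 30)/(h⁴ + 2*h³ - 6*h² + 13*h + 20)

Factor: h⁴ - 8*h³ + 14*h² - 7*h - 30 = (h - 6)·(h + 1)·(h² - 3*h + 5);  h⁴ + 2*h³ - 6*h² + 13*h + 20 = (h² - 3*h + 5)·(h + 4)·(h + 1)
Cancel the common factors (h² - 3*h + 5), (h + 1).

(h - 6)/(h + 4)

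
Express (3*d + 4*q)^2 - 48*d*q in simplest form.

(3*d - 4*q)^2

After expansion: 9*d^2 - 24*d*q + 16*q^2 — a perfect-square trinomial.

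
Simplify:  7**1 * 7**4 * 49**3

7**11

7**1 = 7**1; 7**4 = 7**4; 49**3 = 7**6
Combine exponents: 7**11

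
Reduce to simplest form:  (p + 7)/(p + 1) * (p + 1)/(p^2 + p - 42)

1/(p - 6)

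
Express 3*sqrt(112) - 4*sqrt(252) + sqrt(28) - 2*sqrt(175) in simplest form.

3*sqrt(112) = 12*sqrt(7); 4*sqrt(252) = 24*sqrt(7); sqrt(28) = 2*sqrt(7); 2*sqrt(175) = 10*sqrt(7)
Combine: (12 - 24 + 2 - 10)·sqrt(7) = -20*sqrt(7)

-20*sqrt(7)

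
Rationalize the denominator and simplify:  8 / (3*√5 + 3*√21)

Multiply numerator and denominator by -3*√5 + 3*√21.
Denominator becomes 144; numerator becomes -24*√5 + 24*√21.

(-√5 + √21)/6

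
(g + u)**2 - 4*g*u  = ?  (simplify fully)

Expand the square and combine the 4*g*u term.

(g - u)**2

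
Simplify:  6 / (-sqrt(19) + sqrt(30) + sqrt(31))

(-21*sqrt(19) + 9*sqrt(31) + 10*sqrt(30) + sqrt(17670))/163

Group as (sqrt(30) + sqrt(31)) - sqrt(19); multiply by (sqrt(30) + sqrt(31)) + sqrt(19), then rationalise the remaining surd.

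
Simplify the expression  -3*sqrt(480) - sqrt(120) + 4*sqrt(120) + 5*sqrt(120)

3*sqrt(480) = 12*sqrt(30); sqrt(120) = 2*sqrt(30); 4*sqrt(120) = 8*sqrt(30); 5*sqrt(120) = 10*sqrt(30)
Combine: (-12 - 2 + 8 + 10)·sqrt(30) = 4*sqrt(30)

4*sqrt(30)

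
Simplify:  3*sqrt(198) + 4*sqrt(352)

3*sqrt(198) = 9*sqrt(22); 4*sqrt(352) = 16*sqrt(22)
Combine: (9 + 16)·sqrt(22) = 25*sqrt(22)

25*sqrt(22)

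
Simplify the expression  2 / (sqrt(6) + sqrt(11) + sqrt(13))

(-sqrt(858) + 2*sqrt(13) + 4*sqrt(11) + 9*sqrt(6))/62

Group as (sqrt(11) + sqrt(13)) + sqrt(6); multiply by (sqrt(11) + sqrt(13)) - sqrt(6), then rationalise the remaining surd.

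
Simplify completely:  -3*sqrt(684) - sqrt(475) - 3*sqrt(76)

-29*sqrt(19)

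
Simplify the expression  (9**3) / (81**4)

3**(-10)

9**3 = 3**6; 81**4 = 3**16
Combine exponents: 3**(-10)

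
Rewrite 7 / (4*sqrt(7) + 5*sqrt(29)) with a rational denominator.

(-28*sqrt(7) + 35*sqrt(29))/613

Multiply numerator and denominator by -4*sqrt(7) + 5*sqrt(29).
Denominator becomes 613; numerator becomes -28*sqrt(7) + 35*sqrt(29).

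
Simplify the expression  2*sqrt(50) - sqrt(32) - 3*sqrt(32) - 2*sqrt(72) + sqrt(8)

-16*sqrt(2)

2*sqrt(50) = 10*sqrt(2); sqrt(32) = 4*sqrt(2); 3*sqrt(32) = 12*sqrt(2); 2*sqrt(72) = 12*sqrt(2); sqrt(8) = 2*sqrt(2)
Combine: (10 - 4 - 12 - 12 + 2)·sqrt(2) = -16*sqrt(2)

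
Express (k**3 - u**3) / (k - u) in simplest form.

k**2 + k*u + u**2

Apply the difference-of-cubes factorisation and cancel (k - u).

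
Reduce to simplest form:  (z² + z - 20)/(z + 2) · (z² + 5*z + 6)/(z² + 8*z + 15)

Factor: z² + z - 20 = (z + 5)·(z - 4);  z² + 5*z + 6 = (z + 2)·(z + 3);  z² + 8*z + 15 = (z + 3)·(z + 5)
Cancel the common factors (z + 3), (z + 5), (z + 2).

z - 4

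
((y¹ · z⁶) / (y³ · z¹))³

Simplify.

z^15/y⁶

Inside the bracket: (y^-2) · z⁵
Raise to the power 3: (y^-6) · z^15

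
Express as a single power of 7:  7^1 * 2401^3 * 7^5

7^18

7^1 = 7^1; 2401^3 = 7^12; 7^5 = 7^5
Combine exponents: 7^18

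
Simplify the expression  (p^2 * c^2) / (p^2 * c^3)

1/c

Quotient: (c^-1)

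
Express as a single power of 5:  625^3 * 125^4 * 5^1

625^3 = 5^12; 125^4 = 5^12; 5^1 = 5^1
Combine exponents: 5^25

5^25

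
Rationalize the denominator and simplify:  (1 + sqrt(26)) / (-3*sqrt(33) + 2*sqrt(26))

Multiply numerator and denominator by 2*sqrt(26) + 3*sqrt(33).
Denominator becomes -193; numerator becomes 2*sqrt(26) + 3*sqrt(33) + 52 + 3*sqrt(858).

(-3*sqrt(858) - 52 - 3*sqrt(33) - 2*sqrt(26))/193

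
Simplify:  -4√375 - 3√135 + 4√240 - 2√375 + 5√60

-13*√15

4√375 = 20*√15; 3√135 = 9*√15; 4√240 = 16*√15; 2√375 = 10*√15; 5√60 = 10*√15
Combine: (-20 - 9 + 16 - 10 + 10)·√15 = -13*√15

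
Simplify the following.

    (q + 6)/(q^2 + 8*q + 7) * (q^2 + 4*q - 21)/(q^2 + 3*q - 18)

1/(q + 1)

Factor: q^2 + 8*q + 7 = (q + 1)*(q + 7);  q^2 + 4*q - 21 = (q + 7)*(q - 3);  q^2 + 3*q - 18 = (q - 3)*(q + 6)
Cancel the common factors (q + 7), (q - 3), (q + 6).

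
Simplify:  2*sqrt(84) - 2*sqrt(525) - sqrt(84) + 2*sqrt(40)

-8*sqrt(21) + 4*sqrt(10)

2*sqrt(84) = 4*sqrt(21); 2*sqrt(525) = 10*sqrt(21); sqrt(84) = 2*sqrt(21); 2*sqrt(40) = 4*sqrt(10)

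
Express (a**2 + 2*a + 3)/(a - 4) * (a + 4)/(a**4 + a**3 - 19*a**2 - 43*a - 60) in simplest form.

1/(a**2 - 9*a + 20)

Factor: a**4 + a**3 - 19*a**2 - 43*a - 60 = (a + 4)*(a - 5)*(a**2 + 2*a + 3)
Cancel the common factors (a**2 + 2*a + 3), (a + 4).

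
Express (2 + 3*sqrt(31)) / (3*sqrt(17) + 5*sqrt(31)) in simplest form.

(-9*sqrt(527) - 6*sqrt(17) + 10*sqrt(31) + 465)/622

Multiply numerator and denominator by -3*sqrt(17) + 5*sqrt(31).
Denominator becomes 622; numerator becomes -9*sqrt(527) - 6*sqrt(17) + 10*sqrt(31) + 465.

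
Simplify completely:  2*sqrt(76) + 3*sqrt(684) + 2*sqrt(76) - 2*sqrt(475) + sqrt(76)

2*sqrt(76) = 4*sqrt(19); 3*sqrt(684) = 18*sqrt(19); 2*sqrt(76) = 4*sqrt(19); 2*sqrt(475) = 10*sqrt(19); sqrt(76) = 2*sqrt(19)
Combine: (4 + 18 + 4 - 10 + 2)·sqrt(19) = 18*sqrt(19)

18*sqrt(19)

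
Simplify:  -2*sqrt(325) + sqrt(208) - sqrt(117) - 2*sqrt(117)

2*sqrt(325) = 10*sqrt(13); sqrt(208) = 4*sqrt(13); sqrt(117) = 3*sqrt(13); 2*sqrt(117) = 6*sqrt(13)
Combine: (-10 + 4 - 3 - 6)·sqrt(13) = -15*sqrt(13)

-15*sqrt(13)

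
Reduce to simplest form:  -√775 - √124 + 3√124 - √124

√775 = 5*√31; √124 = 2*√31; 3√124 = 6*√31; √124 = 2*√31
Combine: (-5 - 2 + 6 - 2)·√31 = -3*√31

-3*√31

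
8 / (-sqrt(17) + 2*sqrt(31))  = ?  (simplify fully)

Multiply numerator and denominator by sqrt(17) + 2*sqrt(31).
Denominator becomes 107; numerator becomes 8*sqrt(17) + 16*sqrt(31).

(8*sqrt(17) + 16*sqrt(31))/107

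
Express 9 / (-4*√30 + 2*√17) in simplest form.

Multiply numerator and denominator by 2*√17 + 4*√30.
Denominator becomes -412; numerator becomes 18*√17 + 36*√30.

(-18*√30 - 9*√17)/206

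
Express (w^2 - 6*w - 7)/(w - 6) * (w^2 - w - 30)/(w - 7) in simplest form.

Factor: w^2 - 6*w - 7 = (w - 7)*(w + 1);  w^2 - w - 30 = (w + 5)*(w - 6)
Cancel the common factors (w - 7), (w - 6).

w^2 + 6*w + 5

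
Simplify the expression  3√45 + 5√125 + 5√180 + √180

70*√5

3√45 = 9*√5; 5√125 = 25*√5; 5√180 = 30*√5; √180 = 6*√5
Combine: (9 + 25 + 30 + 6)·√5 = 70*√5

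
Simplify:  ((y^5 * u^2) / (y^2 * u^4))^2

y^6/u^4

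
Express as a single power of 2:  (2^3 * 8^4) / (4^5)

2^5

2^3 = 2^3; 8^4 = 2^12; 4^5 = 2^10
Combine exponents: 2^5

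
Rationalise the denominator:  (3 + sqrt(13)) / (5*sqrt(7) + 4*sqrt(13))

Multiply numerator and denominator by -5*sqrt(7) + 4*sqrt(13).
Denominator becomes 33; numerator becomes -5*sqrt(91) - 15*sqrt(7) + 12*sqrt(13) + 52.

(-5*sqrt(91) - 15*sqrt(7) + 12*sqrt(13) + 52)/33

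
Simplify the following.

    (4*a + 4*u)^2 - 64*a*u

16*(a - u)^2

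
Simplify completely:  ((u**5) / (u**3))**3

u**6

Inside the bracket: u**2
Raise to the power 3: u**6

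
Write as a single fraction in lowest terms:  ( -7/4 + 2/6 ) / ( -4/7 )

119/48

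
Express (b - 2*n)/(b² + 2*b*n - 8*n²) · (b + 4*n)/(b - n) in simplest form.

Factor: b² + 2*b*n - 8*n² = (b - 2*n)·(b + 4*n)
Cancel the common factors (b - 2*n), (b + 4*n).

1/(b - n)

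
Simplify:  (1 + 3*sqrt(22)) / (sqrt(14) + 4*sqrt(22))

Multiply numerator and denominator by -sqrt(14) + 4*sqrt(22).
Denominator becomes 338; numerator becomes -6*sqrt(77) - sqrt(14) + 4*sqrt(22) + 264.

(-6*sqrt(77) - sqrt(14) + 4*sqrt(22) + 264)/338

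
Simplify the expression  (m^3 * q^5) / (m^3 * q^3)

q^2

Quotient: q^2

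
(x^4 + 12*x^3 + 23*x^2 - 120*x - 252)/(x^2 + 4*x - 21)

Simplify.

Factor: x^4 + 12*x^3 + 23*x^2 - 120*x - 252 = (x + 6)*(x - 3)*(x + 2)*(x + 7);  x^2 + 4*x - 21 = (x + 7)*(x - 3)
Cancel the common factors (x - 3), (x + 7).

x^2 + 8*x + 12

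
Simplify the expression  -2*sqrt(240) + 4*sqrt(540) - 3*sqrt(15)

2*sqrt(240) = 8*sqrt(15); 4*sqrt(540) = 24*sqrt(15); 3*sqrt(15) = 3*sqrt(15)
Combine: (-8 + 24 - 3)·sqrt(15) = 13*sqrt(15)

13*sqrt(15)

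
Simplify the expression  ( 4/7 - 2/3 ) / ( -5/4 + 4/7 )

Numerator: 4/7 - 2/3 = -2/21
Denominator: -5/4 + 4/7 = -19/28
Divide: (-2/21) · (-28/19) = 8/57

8/57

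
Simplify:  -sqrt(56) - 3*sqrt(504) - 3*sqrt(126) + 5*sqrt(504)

sqrt(56) = 2*sqrt(14); 3*sqrt(504) = 18*sqrt(14); 3*sqrt(126) = 9*sqrt(14); 5*sqrt(504) = 30*sqrt(14)
Combine: (-2 - 18 - 9 + 30)·sqrt(14) = sqrt(14)

sqrt(14)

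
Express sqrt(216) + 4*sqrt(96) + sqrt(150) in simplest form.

sqrt(216) = 6*sqrt(6); 4*sqrt(96) = 16*sqrt(6); sqrt(150) = 5*sqrt(6)
Combine: (6 + 16 + 5)·sqrt(6) = 27*sqrt(6)

27*sqrt(6)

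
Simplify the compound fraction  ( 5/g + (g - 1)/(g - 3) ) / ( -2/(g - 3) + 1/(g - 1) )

(-g^3 - 3*g^2 + 19*g - 15)/(g^2 + g)

Numerator: 5/g + (g - 1)/(g - 3) = (g^2 + 4*g - 15)/(g^2 - 3*g)
Denominator: -2/(g - 3) + 1/(g - 1) = (-g - 1)/(g^2 - 4*g + 3)
Divide: ((g^2 + 4*g - 15)/(g^2 - 3*g)) · ((g^2 - 4*g + 3)/(-g - 1)) = (-g^3 - 3*g^2 + 19*g - 15)/(g^2 + g)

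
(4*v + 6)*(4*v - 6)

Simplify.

Product of conjugates: (P+Q)(P-Q) = P**2 - Q**2.

16*v**2 - 36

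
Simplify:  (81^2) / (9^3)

3^2

81^2 = 3^8; 9^3 = 3^6
Combine exponents: 3^2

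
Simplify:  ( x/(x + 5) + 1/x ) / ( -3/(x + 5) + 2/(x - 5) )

(-x³ + 4*x² + 25)/(x² - 25*x)

Numerator: x/(x + 5) + 1/x = (x² + x + 5)/(x² + 5*x)
Denominator: -3/(x + 5) + 2/(x - 5) = (-x + 25)/(x² - 25)
Divide: ((x² + x + 5)/(x² + 5*x)) · ((x² - 25)/(-x + 25)) = (-x³ + 4*x² + 25)/(x² - 25*x)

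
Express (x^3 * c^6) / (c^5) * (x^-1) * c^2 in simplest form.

c^3*x^2

Quotient: x^3 * c^1
Multiply by (x^-1) * c^2: add exponents.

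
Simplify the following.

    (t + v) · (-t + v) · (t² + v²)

-t⁴ + v⁴

(v+t)(v-t) = -t² + v²; continue pairing.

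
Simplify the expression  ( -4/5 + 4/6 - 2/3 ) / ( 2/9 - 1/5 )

-36

Numerator: -4/5 + 4/6 - 2/3 = -4/5
Denominator: 2/9 - 1/5 = 1/45
Divide: (-4/5) · (45) = -36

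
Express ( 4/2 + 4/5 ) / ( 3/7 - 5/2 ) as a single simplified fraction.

-196/145

Numerator: 4/2 + 4/5 = 14/5
Denominator: 3/7 - 5/2 = -29/14
Divide: (14/5) · (-14/29) = -196/145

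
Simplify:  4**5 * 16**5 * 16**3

2**42

4**5 = 2**10; 16**5 = 2**20; 16**3 = 2**12
Combine exponents: 2**42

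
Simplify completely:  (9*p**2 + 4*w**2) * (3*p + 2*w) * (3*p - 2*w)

Pair the conjugate factors: ((3*p)+(2*w))((3*p)-(2*w)) = 9*p**2 - 4*w**2, then repeat with the next factor.

81*p**4 - 16*w**4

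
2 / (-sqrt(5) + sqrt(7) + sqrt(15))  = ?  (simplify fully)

(-34*sqrt(5) - 6*sqrt(15) + 26*sqrt(7) + 20*sqrt(21))/131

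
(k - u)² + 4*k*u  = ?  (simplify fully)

Expand the square and combine the 4*k*u term.

(k + u)²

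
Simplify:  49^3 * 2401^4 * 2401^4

7^38

49^3 = 7^6; 2401^4 = 7^16; 2401^4 = 7^16
Combine exponents: 7^38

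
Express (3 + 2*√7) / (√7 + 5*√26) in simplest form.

(-14 - 3*√7 + 15*√26 + 10*√182)/643

Multiply numerator and denominator by -5*√26 + √7.
Denominator becomes -643; numerator becomes -10*√182 - 15*√26 + 3*√7 + 14.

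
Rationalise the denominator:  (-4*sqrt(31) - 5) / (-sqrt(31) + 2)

Multiply numerator and denominator by 2 + sqrt(31).
Denominator becomes -27; numerator becomes -134 - 13*sqrt(31).

(13*sqrt(31) + 134)/27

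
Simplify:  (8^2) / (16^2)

8^2 = 2^6; 16^2 = 2^8
Combine exponents: 2^(-2)

2^(-2)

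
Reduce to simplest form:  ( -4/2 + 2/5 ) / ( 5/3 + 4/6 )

-24/35

Numerator: -4/2 + 2/5 = -8/5
Denominator: 5/3 + 4/6 = 7/3
Divide: (-8/5) · (3/7) = -24/35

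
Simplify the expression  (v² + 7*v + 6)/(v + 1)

v + 6

Factor: v² + 7*v + 6 = (v + 6)·(v + 1)
Cancel the common factor (v + 1).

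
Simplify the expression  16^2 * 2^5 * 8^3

2^22

16^2 = 2^8; 2^5 = 2^5; 8^3 = 2^9
Combine exponents: 2^22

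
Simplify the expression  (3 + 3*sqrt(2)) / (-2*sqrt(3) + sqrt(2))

(-6*sqrt(6) - 6*sqrt(3) - 6 - 3*sqrt(2))/10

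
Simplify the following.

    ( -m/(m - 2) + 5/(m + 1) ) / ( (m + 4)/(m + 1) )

(-m² + 4*m - 10)/(m² + 2*m - 8)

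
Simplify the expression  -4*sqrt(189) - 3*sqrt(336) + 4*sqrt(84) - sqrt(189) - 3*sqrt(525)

-34*sqrt(21)

4*sqrt(189) = 12*sqrt(21); 3*sqrt(336) = 12*sqrt(21); 4*sqrt(84) = 8*sqrt(21); sqrt(189) = 3*sqrt(21); 3*sqrt(525) = 15*sqrt(21)
Combine: (-12 - 12 + 8 - 3 - 15)·sqrt(21) = -34*sqrt(21)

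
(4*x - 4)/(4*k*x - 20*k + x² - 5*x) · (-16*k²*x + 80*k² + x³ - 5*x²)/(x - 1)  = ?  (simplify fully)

Factor: 4*x - 4 = 4·(x - 1);  4*k*x - 20*k + x² - 5*x = (x - 5)·(4*k + x);  -16*k²*x + 80*k² + x³ - 5*x² = (4*k + x)·(-4*k + x)·(x - 5)
Cancel the common factors (x - 1), (4*k + x), (x - 5).

-16*k + 4*x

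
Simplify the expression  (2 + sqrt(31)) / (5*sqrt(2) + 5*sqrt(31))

(-sqrt(62) - 2*sqrt(2) + 2*sqrt(31) + 31)/145

Multiply numerator and denominator by -5*sqrt(2) + 5*sqrt(31).
Denominator becomes 725; numerator becomes -5*sqrt(62) - 10*sqrt(2) + 10*sqrt(31) + 155.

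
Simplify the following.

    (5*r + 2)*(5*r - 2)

25*r**2 - 4

Product of conjugates: (P+Q)(P-Q) = P**2 - Q**2.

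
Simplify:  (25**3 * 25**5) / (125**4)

5**4

25**3 = 5**6; 25**5 = 5**10; 125**4 = 5**12
Combine exponents: 5**4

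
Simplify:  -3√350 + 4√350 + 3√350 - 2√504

3√350 = 15*√14; 4√350 = 20*√14; 3√350 = 15*√14; 2√504 = 12*√14
Combine: (-15 + 20 + 15 - 12)·√14 = 8*√14

8*√14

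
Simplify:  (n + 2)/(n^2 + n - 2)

1/(n - 1)

Factor: n^2 + n - 2 = (n - 1)*(n + 2)
Cancel the common factor (n + 2).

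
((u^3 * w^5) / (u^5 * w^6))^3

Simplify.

Inside the bracket: (u^-2) * (w^-1)
Raise to the power 3: (u^-6) * (w^-3)

1/(u^6*w^3)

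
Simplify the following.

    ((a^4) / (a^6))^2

a^(-4)

Inside the bracket: (a^-2)
Raise to the power 2: (a^-4)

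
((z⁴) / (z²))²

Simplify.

Inside the bracket: z²
Raise to the power 2: z⁴

z⁴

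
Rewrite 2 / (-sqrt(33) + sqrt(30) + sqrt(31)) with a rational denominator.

Group as (sqrt(30) + sqrt(31)) - sqrt(33); multiply by (sqrt(30) + sqrt(31)) + sqrt(33), then rationalise the remaining surd.

(-14*sqrt(33) + 16*sqrt(31) + 17*sqrt(30) + 3*sqrt(3410))/734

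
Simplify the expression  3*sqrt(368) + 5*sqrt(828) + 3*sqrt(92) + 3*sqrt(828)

3*sqrt(368) = 12*sqrt(23); 5*sqrt(828) = 30*sqrt(23); 3*sqrt(92) = 6*sqrt(23); 3*sqrt(828) = 18*sqrt(23)
Combine: (12 + 30 + 6 + 18)·sqrt(23) = 66*sqrt(23)

66*sqrt(23)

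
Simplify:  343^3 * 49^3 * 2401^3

343^3 = 7^9; 49^3 = 7^6; 2401^3 = 7^12
Combine exponents: 7^27

7^27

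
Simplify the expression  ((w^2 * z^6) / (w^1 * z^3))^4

w^4*z^12

Inside the bracket: w^1 * z^3
Raise to the power 4: w^4 * z^12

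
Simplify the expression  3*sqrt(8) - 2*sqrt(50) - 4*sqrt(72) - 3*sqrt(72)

3*sqrt(8) = 6*sqrt(2); 2*sqrt(50) = 10*sqrt(2); 4*sqrt(72) = 24*sqrt(2); 3*sqrt(72) = 18*sqrt(2)
Combine: (6 - 10 - 24 - 18)·sqrt(2) = -46*sqrt(2)

-46*sqrt(2)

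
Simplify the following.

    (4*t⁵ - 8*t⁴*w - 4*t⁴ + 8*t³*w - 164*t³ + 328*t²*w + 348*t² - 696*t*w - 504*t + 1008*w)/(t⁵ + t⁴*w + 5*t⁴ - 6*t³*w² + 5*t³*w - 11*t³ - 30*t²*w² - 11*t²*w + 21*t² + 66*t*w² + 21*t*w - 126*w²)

(4*t - 24)/(t + 3*w)

Factor: 4*t⁵ - 8*t⁴*w - 4*t⁴ + 8*t³*w - 164*t³ + 328*t²*w + 348*t² - 696*t*w - 504*t + 1008*w = 4·(t² - 2*t + 3)·(t + 7)·(t - 6)·(t - 2*w);  t⁵ + t⁴*w + 5*t⁴ - 6*t³*w² + 5*t³*w - 11*t³ - 30*t²*w² - 11*t²*w + 21*t² + 66*t*w² + 21*t*w - 126*w² = (t + 7)·(t + 3*w)·(t - 2*w)·(t² - 2*t + 3)
Cancel the common factors (t² - 2*t + 3), (t - 2*w), (t + 7).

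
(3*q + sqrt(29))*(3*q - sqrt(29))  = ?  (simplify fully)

9*q^2 - 29

(3*q)^2 - (sqrt(29))^2 = 9*q^2 - 29.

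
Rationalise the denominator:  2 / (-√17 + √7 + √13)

(-6*√17 + 22*√13 + 46*√7 + 4*√1547)/355

Group as (√7 + √13) - √17; multiply by (√7 + √13) + √17, then rationalise the remaining surd.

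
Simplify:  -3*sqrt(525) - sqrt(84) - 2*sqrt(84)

-21*sqrt(21)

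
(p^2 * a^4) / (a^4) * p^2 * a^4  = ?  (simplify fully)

Quotient: p^2
Multiply by p^2 * a^4: add exponents.

a^4*p^4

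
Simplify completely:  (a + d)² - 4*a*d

(a - d)²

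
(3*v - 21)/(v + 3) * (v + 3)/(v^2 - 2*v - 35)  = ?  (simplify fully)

3/(v + 5)

Factor: 3*v - 21 = 3*(v - 7);  v^2 - 2*v - 35 = (v + 5)*(v - 7)
Cancel the common factors (v - 7), (v + 3).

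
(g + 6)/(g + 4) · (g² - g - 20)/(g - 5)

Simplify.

g + 6

Factor: g² - g - 20 = (g - 5)·(g + 4)
Cancel the common factors (g - 5), (g + 4).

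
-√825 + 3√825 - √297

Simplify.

√825 = 5*√33; 3√825 = 15*√33; √297 = 3*√33
Combine: (-5 + 15 - 3)·√33 = 7*√33

7*√33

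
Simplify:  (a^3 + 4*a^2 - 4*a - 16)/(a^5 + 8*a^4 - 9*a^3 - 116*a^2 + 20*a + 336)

1/(a^2 + 4*a - 21)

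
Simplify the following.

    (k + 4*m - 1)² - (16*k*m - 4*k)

After expansion: k² - 8*k*m + 2*k + 16*m² - 8*m + 1 — a perfect-square trinomial.

(k - 4*m + 1)²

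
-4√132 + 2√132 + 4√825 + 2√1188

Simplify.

28*√33

4√132 = 8*√33; 2√132 = 4*√33; 4√825 = 20*√33; 2√1188 = 12*√33
Combine: (-8 + 4 + 20 + 12)·√33 = 28*√33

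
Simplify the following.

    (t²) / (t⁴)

Quotient: (t^-2)

t^(-2)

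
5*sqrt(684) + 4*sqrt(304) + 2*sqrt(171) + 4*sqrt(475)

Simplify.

72*sqrt(19)

5*sqrt(684) = 30*sqrt(19); 4*sqrt(304) = 16*sqrt(19); 2*sqrt(171) = 6*sqrt(19); 4*sqrt(475) = 20*sqrt(19)
Combine: (30 + 16 + 6 + 20)·sqrt(19) = 72*sqrt(19)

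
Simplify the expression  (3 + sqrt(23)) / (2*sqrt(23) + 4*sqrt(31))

(-23 - 3*sqrt(23) + 6*sqrt(31) + 2*sqrt(713))/202

Multiply numerator and denominator by -4*sqrt(31) + 2*sqrt(23).
Denominator becomes -404; numerator becomes -4*sqrt(713) - 12*sqrt(31) + 6*sqrt(23) + 46.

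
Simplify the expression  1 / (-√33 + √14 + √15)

Group as (√14 + √15) - √33; multiply by (√14 + √15) + √33, then rationalise the remaining surd.

(2*√33 + 16*√15 + 17*√14 + 3*√770)/412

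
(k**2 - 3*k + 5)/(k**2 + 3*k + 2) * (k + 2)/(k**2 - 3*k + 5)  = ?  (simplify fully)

Factor: k**2 + 3*k + 2 = (k + 2)*(k + 1)
Cancel the common factors (k**2 - 3*k + 5), (k + 2).

1/(k + 1)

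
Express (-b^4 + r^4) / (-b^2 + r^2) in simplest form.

b^2 + r^2

Factor r^4 - b^4 and cancel (-b^2 + r^2).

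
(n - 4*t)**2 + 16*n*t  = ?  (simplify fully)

(n + 4*t)**2

After expansion: n**2 + 8*n*t + 16*t**2 — a perfect-square trinomial.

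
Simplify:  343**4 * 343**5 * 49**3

7**33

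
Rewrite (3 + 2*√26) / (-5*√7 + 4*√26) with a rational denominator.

(15*√7 + 12*√26 + 10*√182 + 208)/241

Multiply numerator and denominator by 5*√7 + 4*√26.
Denominator becomes 241; numerator becomes 15*√7 + 12*√26 + 10*√182 + 208.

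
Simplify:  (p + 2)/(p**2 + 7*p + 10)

1/(p + 5)

Factor: p**2 + 7*p + 10 = (p + 2)*(p + 5)
Cancel the common factor (p + 2).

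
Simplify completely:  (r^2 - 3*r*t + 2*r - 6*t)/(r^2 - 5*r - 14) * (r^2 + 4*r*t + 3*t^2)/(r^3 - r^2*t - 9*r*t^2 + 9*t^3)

(r + t)/(r^2 - r*t - 7*r + 7*t)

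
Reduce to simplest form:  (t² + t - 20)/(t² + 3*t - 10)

(t - 4)/(t - 2)

Factor: t² + t - 20 = (t + 5)·(t - 4);  t² + 3*t - 10 = (t + 5)·(t - 2)
Cancel the common factor (t + 5).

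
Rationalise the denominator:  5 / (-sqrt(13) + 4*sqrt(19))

(5*sqrt(13) + 20*sqrt(19))/291

Multiply numerator and denominator by sqrt(13) + 4*sqrt(19).
Denominator becomes 291; numerator becomes 5*sqrt(13) + 20*sqrt(19).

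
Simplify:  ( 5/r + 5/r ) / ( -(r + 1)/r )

-10/(r + 1)

Numerator: 5/r + 5/r = 10/r
Denominator: -(r + 1)/r = (-r - 1)/r
Divide: (10/r) · (r/(-r - 1)) = -10/(r + 1)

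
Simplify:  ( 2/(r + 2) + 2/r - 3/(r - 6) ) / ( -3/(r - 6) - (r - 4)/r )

(-r² + 26*r + 24)/(r³ - 5*r² + 10*r + 48)

Numerator: 2/(r + 2) + 2/r - 3/(r - 6) = (r² - 26*r - 24)/(r³ - 4*r² - 12*r)
Denominator: -3/(r - 6) - (r - 4)/r = (-r² + 7*r - 24)/(r² - 6*r)
Divide: ((r² - 26*r - 24)/(r³ - 4*r² - 12*r)) · ((r² - 6*r)/(-r² + 7*r - 24)) = (-r² + 26*r + 24)/(r³ - 5*r² + 10*r + 48)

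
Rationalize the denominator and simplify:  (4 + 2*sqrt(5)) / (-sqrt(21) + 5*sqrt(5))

(2*sqrt(21) + sqrt(105) + 10*sqrt(5) + 25)/52

Multiply numerator and denominator by sqrt(21) + 5*sqrt(5).
Denominator becomes 104; numerator becomes 4*sqrt(21) + 2*sqrt(105) + 20*sqrt(5) + 50.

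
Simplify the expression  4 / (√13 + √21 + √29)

(-8*√7917 + 20*√29 + 84*√21 + 148*√13)/1067

Group as (√13 + √21) + √29; multiply by (√13 + √21) - √29, then rationalise the remaining surd.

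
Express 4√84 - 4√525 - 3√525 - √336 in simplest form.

4√84 = 8*√21; 4√525 = 20*√21; 3√525 = 15*√21; √336 = 4*√21
Combine: (8 - 20 - 15 - 4)·√21 = -31*√21

-31*√21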